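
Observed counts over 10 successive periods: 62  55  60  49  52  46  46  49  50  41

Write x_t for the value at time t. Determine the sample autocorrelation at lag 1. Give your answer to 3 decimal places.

0.270

Mean x̄ = (62 + 55 + 60 + 49 + 52 + 46 + 46 + 49 + 50 + 41)/10 = 51.0000
Numerator Σ_{t=1}^{9}(x_t−x̄)(x_{t+1}−x̄) = 102.0000
Denominator Σ(x_t−x̄)² = 378.0000
r_1 = 102.0000 / 378.0000 = 0.270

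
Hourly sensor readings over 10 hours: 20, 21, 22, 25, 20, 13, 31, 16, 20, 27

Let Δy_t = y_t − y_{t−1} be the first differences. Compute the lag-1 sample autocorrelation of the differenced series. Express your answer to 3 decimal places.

-0.582

First differences Δy: 1, 1, 3, -5, -7, 18, -15, 4, 7
Mean of differences = 0.7778
Numerator Σ(Δy_t−Δȳ)(Δy_{t+1}−Δȳ) = -403.8272
Denominator Σ(Δy_t−Δȳ)² = 693.5556
r_1(Δy) = -403.8272 / 693.5556 = -0.582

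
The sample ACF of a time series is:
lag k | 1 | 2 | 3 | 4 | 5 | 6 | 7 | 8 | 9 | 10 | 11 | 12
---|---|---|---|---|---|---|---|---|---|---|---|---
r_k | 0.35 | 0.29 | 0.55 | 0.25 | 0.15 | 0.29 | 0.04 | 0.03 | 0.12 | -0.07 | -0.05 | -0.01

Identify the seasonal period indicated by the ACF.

The largest autocorrelation is r_3 = 0.55; the remaining lags stay at or below 0.35. The elevated value at lag 1 (0.35), dropping to 0.29 at lag 2, reflects decaying short-term dependence rather than seasonality.
The dominant spike at lag 3 indicates a seasonal period of 3.

3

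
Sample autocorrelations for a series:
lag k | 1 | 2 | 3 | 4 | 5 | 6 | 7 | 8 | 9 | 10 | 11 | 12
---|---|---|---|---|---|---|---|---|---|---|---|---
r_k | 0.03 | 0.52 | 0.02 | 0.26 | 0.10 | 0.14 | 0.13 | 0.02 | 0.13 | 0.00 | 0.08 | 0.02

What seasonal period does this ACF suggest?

2

The largest autocorrelation is r_2 = 0.52, with a weaker echo at lag 4 (0.26); the remaining lags stay at or below 0.14.
The dominant spike at lag 2 indicates a seasonal period of 2.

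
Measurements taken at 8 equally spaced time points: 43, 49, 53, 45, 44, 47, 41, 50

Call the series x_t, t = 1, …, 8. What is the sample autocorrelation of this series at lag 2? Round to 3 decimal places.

Mean x̄ = (43 + 49 + 53 + 45 + 44 + 47 + 41 + 50)/8 = 46.5000
Deviations from mean: -3.5000, 2.5000, 6.5000, -1.5000, -2.5000, 0.5000, -5.5000, 3.5000
Numerator Σ_{t=1}^{6}(x_t−x̄)(x_{t+2}−x̄) = -28.0000
Denominator Σ(x_t−x̄)² = 112.0000
r_2 = -28.0000 / 112.0000 = -0.250

-0.250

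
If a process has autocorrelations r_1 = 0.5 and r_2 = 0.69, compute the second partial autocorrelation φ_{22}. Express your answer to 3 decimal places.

0.587

φ_{22} = (r_2 − r_1²) / (1 − r_1²)
r_1² = (0.5)² = 0.25
Numerator = 0.69 − 0.2500 = 0.4400; denominator = 1 − 0.2500 = 0.7500
φ_{22} = 0.4400 / 0.7500 = 0.587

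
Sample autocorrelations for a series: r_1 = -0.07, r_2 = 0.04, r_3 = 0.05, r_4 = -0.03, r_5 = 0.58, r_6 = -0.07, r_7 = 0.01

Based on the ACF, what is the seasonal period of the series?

The largest autocorrelation is r_5 = 0.58; the remaining lags stay at or below 0.05.
The dominant spike at lag 5 indicates a seasonal period of 5.

5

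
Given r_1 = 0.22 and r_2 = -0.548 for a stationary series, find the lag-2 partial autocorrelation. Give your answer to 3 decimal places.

φ_{22} = (r_2 − r_1²) / (1 − r_1²)
r_1² = (0.22)² = 0.0484
Numerator = -0.548 − 0.0484 = -0.5964; denominator = 1 − 0.0484 = 0.9516
φ_{22} = -0.5964 / 0.9516 = -0.627

-0.627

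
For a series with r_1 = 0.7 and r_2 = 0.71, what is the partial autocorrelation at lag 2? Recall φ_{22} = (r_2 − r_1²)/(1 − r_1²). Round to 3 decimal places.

0.431

φ_{22} = (r_2 − r_1²) / (1 − r_1²)
r_1² = (0.7)² = 0.49
Numerator = 0.71 − 0.4900 = 0.2200; denominator = 1 − 0.4900 = 0.5100
φ_{22} = 0.2200 / 0.5100 = 0.431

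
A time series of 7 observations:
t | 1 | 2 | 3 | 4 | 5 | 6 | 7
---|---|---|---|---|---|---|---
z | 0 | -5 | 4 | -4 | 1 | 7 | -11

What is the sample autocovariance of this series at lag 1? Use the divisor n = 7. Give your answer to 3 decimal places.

-15.411

Mean z̄ = (0 − 5 + 4 − 4 + 1 + 7 − 11)/7 = -1.1429
Σ_{t=1}^{6}(z_t−z̄)(z_{t+1}−z̄) = -107.8776
γ_1 = -107.8776 / 7 = -15.411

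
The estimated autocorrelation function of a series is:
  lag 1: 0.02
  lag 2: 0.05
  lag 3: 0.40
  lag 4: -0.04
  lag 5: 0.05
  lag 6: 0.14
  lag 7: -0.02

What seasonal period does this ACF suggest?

The largest autocorrelation is r_3 = 0.40; the remaining lags stay at or below 0.14.
The dominant spike at lag 3 indicates a seasonal period of 3.

3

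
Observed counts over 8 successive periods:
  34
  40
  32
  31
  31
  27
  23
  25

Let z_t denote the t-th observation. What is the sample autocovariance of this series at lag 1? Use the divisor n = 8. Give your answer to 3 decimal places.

14.295

Mean z̄ = (34 + 40 + 32 + 31 + 31 + 27 + 23 + 25)/8 = 30.3750
Deviations: 3.6250, 9.6250, 1.6250, 0.6250, 0.6250, -3.3750, -7.3750, -5.3750
Σ_{t=1}^{7}(z_t−z̄)(z_{t+1}−z̄) = 114.3594
γ_1 = 114.3594 / 8 = 14.295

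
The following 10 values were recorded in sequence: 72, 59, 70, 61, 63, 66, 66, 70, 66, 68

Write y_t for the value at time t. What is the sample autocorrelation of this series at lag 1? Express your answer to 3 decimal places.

-0.480

Mean ȳ = (72 + 59 + 70 + 61 + 63 + 66 + 66 + 70 + 66 + 68)/10 = 66.1000
Numerator Σ_{t=1}^{9}(y_t−ȳ)(y_{t+1}−ȳ) = -74.3100
Denominator Σ(y_t−ȳ)² = 154.9000
r_1 = -74.3100 / 154.9000 = -0.480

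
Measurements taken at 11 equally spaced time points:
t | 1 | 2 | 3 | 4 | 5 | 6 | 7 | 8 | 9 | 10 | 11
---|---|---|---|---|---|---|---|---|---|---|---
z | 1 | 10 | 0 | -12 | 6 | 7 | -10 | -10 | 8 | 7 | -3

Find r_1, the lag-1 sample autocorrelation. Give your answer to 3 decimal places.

Mean z̄ = (1 + 10 + 0 − 12 + 6 + 7 − 10 − 10 + 8 + 7 − 3)/11 = 0.3636
Numerator Σ_{t=1}^{10}(z_t−z̄)(z_{t+1}−z̄) = -37.3140
Denominator Σ(z_t−z̄)² = 650.5455
r_1 = -37.3140 / 650.5455 = -0.057

-0.057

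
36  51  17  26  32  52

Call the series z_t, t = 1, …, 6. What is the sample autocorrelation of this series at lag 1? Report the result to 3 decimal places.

-0.131

Mean z̄ = (36 + 51 + 17 + 26 + 32 + 52)/6 = 35.6667
Deviations from mean: 0.3333, 15.3333, -18.6667, -9.6667, -3.6667, 16.3333
Σ(z_t−z̄)(z_{t+1}−z̄) = (5.1111) + (-286.2222) + (180.4444) + (35.4444) + (-59.8889) = -125.1111
Denominator Σ(z_t−z̄)² = 957.3333
r_1 = -125.1111 / 957.3333 = -0.131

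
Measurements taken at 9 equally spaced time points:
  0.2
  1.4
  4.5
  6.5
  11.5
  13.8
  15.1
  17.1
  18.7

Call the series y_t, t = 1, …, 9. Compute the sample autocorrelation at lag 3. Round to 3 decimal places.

0.070

Mean ȳ = (0.2 + 1.4 + 4.5 + 6.5 + 11.5 + 13.8 + 15.1 + 17.1 + 18.7)/9 = 9.8667
Σ(y_t−ȳ)(y_{t+3}−ȳ) = (32.5444) + (-13.8289) + (-21.1089) + (-17.6189) + (11.8144) + (34.7444) = 26.5467
Denominator Σ(y_t−ȳ)² = 381.1400
r_3 = 26.5467 / 381.1400 = 0.070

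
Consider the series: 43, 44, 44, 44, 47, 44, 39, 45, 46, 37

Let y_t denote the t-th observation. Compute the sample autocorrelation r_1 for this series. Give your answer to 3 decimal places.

Mean ȳ = (43 + 44 + 44 + 44 + 47 + 44 + 39 + 45 + 46 + 37)/10 = 43.3000
Numerator Σ_{t=1}^{9}(y_t−ȳ)(y_{t+1}−ȳ) = -16.7900
Denominator Σ(y_t−ȳ)² = 84.1000
r_1 = -16.7900 / 84.1000 = -0.200

-0.200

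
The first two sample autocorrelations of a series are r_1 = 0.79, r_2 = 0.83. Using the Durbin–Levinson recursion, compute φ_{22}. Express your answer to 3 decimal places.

φ_{22} = (r_2 − r_1²) / (1 − r_1²)
r_1² = (0.79)² = 0.6241
Numerator = 0.83 − 0.6241 = 0.2059; denominator = 1 − 0.6241 = 0.3759
φ_{22} = 0.2059 / 0.3759 = 0.548

0.548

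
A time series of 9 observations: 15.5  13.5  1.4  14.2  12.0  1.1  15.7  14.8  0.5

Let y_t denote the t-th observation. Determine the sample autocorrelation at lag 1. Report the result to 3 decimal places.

Mean ȳ = (15.5 + 13.5 + 1.4 + 14.2 + 12.0 + 1.1 + 15.7 + 14.8 + 0.5)/9 = 9.8556
Numerator Σ_{t=1}^{8}(y_t−ȳ)(y_{t+1}−ȳ) = -124.9709
Denominator Σ(y_t−ȳ)² = 362.9022
r_1 = -124.9709 / 362.9022 = -0.344

-0.344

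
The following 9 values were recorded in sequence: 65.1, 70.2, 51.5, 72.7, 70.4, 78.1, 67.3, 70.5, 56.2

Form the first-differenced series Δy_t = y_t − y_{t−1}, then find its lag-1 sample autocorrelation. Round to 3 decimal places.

-0.597

First differences Δy: 5.1, -18.7, 21.2, -2.3, 7.7, -10.8, 3.2, -14.3
Mean of differences = -1.1125
Numerator Σ(Δy_t−Δȳ)(Δy_{t+1}−Δȳ) = -722.6639
Denominator Σ(Δy_t−Δȳ)² = 1211.1888
r_1(Δy) = -722.6639 / 1211.1888 = -0.597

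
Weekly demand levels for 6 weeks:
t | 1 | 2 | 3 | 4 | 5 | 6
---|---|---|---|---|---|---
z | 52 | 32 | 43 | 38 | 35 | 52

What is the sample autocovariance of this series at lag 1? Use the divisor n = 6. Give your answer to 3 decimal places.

Mean z̄ = (52 + 32 + 43 + 38 + 35 + 52)/6 = 42.0000
Deviations: 10.0000, -10.0000, 1.0000, -4.0000, -7.0000, 10.0000
Σ_{t=1}^{5}(z_t−z̄)(z_{t+1}−z̄) = -156.0000
γ_1 = -156.0000 / 6 = -26.000

-26.000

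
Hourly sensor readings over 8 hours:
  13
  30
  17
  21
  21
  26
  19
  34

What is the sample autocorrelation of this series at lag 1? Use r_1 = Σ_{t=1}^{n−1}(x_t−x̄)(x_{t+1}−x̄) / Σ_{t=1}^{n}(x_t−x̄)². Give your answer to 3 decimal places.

-0.472

Mean x̄ = (13 + 30 + 17 + 21 + 21 + 26 + 19 + 34)/8 = 22.6250
Σ(x_t−x̄)(x_{t+1}−x̄) = (-70.9844) + (-41.4844) + (9.1406) + (2.6406) + (-5.4844) + (-12.2344) + (-41.2344) = -159.6406
Denominator Σ(x_t−x̄)² = 337.8750
r_1 = -159.6406 / 337.8750 = -0.472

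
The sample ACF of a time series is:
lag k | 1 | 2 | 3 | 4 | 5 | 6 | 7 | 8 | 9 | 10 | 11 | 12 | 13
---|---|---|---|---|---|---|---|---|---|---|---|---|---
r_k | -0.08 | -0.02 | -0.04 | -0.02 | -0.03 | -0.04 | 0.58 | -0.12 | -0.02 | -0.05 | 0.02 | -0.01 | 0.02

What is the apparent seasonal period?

7

The largest autocorrelation is r_7 = 0.58; the remaining lags stay at or below 0.02.
The dominant spike at lag 7 indicates a seasonal period of 7.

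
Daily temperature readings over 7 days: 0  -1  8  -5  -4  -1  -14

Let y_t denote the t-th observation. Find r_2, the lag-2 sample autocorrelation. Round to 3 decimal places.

0.076

Mean ȳ = (0 − 1 + 8 − 5 − 4 − 1 − 14)/7 = -2.4286
Deviations from mean: 2.4286, 1.4286, 10.4286, -2.5714, -1.5714, 1.4286, -11.5714
Σ(y_t−ȳ)(y_{t+2}−ȳ) = (25.3265) + (-3.6735) + (-16.3878) + (-3.6735) + (18.1837) = 19.7755
Denominator Σ(y_t−ȳ)² = 261.7143
r_2 = 19.7755 / 261.7143 = 0.076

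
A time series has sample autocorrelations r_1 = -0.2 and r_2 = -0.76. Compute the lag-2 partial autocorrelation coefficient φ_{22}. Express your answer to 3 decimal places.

-0.833

φ_{22} = (r_2 − r_1²) / (1 − r_1²)
r_1² = (-0.2)² = 0.04
Numerator = -0.76 − 0.0400 = -0.8000; denominator = 1 − 0.0400 = 0.9600
φ_{22} = -0.8000 / 0.9600 = -0.833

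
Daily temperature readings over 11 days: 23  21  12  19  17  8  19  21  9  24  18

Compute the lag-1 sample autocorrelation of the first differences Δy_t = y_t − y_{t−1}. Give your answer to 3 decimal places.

First differences Δy: -2, -9, 7, -2, -9, 11, 2, -12, 15, -6
Mean of differences = -0.5000
Numerator Σ(Δy_t−Δȳ)(Δy_{t+1}−Δȳ) = -410.7500
Denominator Σ(Δy_t−Δȳ)² = 746.5000
r_1(Δy) = -410.7500 / 746.5000 = -0.550

-0.550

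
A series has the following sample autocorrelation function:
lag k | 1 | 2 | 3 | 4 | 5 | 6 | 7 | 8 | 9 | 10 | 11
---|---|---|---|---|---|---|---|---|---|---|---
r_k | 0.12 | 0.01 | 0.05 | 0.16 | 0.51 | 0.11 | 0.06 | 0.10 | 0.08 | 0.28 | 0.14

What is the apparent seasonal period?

5

The largest autocorrelation is r_5 = 0.51, with a weaker echo at lag 10 (0.28); the remaining lags stay at or below 0.16.
The dominant spike at lag 5 indicates a seasonal period of 5.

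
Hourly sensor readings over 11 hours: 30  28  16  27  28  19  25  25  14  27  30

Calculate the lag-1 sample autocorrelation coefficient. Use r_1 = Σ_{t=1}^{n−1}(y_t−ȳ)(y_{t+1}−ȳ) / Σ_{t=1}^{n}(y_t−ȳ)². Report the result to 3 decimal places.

-0.203

Mean ȳ = (30 + 28 + 16 + 27 + 28 + 19 + 25 + 25 + 14 + 27 + 30)/11 = 24.4545
Numerator Σ_{t=1}^{10}(y_t−ȳ)(y_{t+1}−ȳ) = -63.0248
Denominator Σ(y_t−ȳ)² = 310.7273
r_1 = -63.0248 / 310.7273 = -0.203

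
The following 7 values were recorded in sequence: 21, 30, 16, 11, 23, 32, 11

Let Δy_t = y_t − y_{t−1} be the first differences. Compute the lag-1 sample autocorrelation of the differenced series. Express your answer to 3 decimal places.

-0.206

First differences Δy: 9, -14, -5, 12, 9, -21
Mean of differences = -1.6667
Numerator Σ(Δy_t−Δȳ)(Δy_{t+1}−Δȳ) = -196.4444
Denominator Σ(Δy_t−Δȳ)² = 951.3333
r_1(Δy) = -196.4444 / 951.3333 = -0.206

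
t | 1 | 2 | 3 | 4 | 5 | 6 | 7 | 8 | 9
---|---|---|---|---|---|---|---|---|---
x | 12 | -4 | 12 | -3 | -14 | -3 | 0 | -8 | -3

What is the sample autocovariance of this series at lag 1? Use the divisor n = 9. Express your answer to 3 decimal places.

-5.549

Mean x̄ = (12 − 4 + 12 − 3 − 14 − 3 + 0 − 8 − 3)/9 = -1.2222
Σ_{t=1}^{8}(x_t−x̄)(x_{t+1}−x̄) = -49.9383
γ_1 = -49.9383 / 9 = -5.549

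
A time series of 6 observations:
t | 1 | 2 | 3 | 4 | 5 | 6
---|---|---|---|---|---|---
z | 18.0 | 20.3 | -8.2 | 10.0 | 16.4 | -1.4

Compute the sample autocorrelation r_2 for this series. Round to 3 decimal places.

Mean z̄ = (18.0 + 20.3 − 8.2 + 10.0 + 16.4 − 1.4)/6 = 9.1833
Deviations from mean: 8.8167, 11.1167, -17.3833, 0.8167, 7.2167, -10.5833
Σ(z_t−z̄)(z_{t+2}−z̄) = (-153.2631) + (9.0786) + (-125.4497) + (-8.6431) = -278.2772
Denominator Σ(z_t−z̄)² = 668.2483
r_2 = -278.2772 / 668.2483 = -0.416

-0.416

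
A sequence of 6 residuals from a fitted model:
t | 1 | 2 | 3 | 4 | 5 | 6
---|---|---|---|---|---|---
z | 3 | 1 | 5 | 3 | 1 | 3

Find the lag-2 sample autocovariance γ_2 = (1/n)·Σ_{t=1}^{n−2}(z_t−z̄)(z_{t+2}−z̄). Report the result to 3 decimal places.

Mean z̄ = (3 + 1 + 5 + 3 + 1 + 3)/6 = 2.6667
Deviations: 0.3333, -1.6667, 2.3333, 0.3333, -1.6667, 0.3333
Σ_{t=1}^{4}(z_t−z̄)(z_{t+2}−z̄) = -3.5556
γ_2 = -3.5556 / 6 = -0.593

-0.593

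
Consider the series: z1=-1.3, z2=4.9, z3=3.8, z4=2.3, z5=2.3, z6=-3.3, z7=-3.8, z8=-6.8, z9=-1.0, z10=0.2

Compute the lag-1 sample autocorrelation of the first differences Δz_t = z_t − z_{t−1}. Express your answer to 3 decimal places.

First differences Δz: 6.2, -1.1, -1.5, 0.0, -5.6, -0.5, -3.0, 5.8, 1.2
Mean of differences = 0.1667
Numerator Σ(Δz_t−Δz̄)(Δz_{t+1}−Δz̄) = -10.3544
Denominator Σ(Δz_t−Δz̄)² = 117.3400
r_1(Δz) = -10.3544 / 117.3400 = -0.088

-0.088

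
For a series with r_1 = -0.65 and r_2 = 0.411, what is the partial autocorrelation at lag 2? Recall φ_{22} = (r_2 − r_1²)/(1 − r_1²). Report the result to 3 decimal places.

φ_{22} = (r_2 − r_1²) / (1 − r_1²)
r_1² = (-0.65)² = 0.4225
Numerator = 0.411 − 0.4225 = -0.0115; denominator = 1 − 0.4225 = 0.5775
φ_{22} = -0.0115 / 0.5775 = -0.020

-0.020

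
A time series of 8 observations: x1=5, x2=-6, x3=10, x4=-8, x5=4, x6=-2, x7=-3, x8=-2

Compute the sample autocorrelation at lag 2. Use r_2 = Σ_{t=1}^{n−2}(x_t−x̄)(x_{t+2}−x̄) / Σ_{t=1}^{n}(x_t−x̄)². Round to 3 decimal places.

0.570

Mean x̄ = (5 − 6 + 10 − 8 + 4 − 2 − 3 − 2)/8 = -0.2500
Σ(x_t−x̄)(x_{t+2}−x̄) = (53.8125) + (44.5625) + (43.5625) + (13.5625) + (-11.6875) + (3.0625) = 146.8750
Denominator Σ(x_t−x̄)² = 257.5000
r_2 = 146.8750 / 257.5000 = 0.570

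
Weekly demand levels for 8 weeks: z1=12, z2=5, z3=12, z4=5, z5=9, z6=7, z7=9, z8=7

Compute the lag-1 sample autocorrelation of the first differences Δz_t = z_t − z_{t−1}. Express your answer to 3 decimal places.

-0.815

First differences Δz: -7, 7, -7, 4, -2, 2, -2
Mean of differences = -0.7143
Numerator Σ(Δz_t−Δz̄)(Δz_{t+1}−Δz̄) = -139.6531
Denominator Σ(Δz_t−Δz̄)² = 171.4286
r_1(Δz) = -139.6531 / 171.4286 = -0.815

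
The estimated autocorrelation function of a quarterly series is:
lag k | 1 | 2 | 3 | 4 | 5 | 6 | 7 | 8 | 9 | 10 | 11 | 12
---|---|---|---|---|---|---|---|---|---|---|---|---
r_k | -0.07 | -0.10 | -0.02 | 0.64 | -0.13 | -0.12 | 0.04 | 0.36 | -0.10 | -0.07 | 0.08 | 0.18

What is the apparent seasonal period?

4

The largest autocorrelation is r_4 = 0.64, with weaker echoes at lags 8 (0.36) and 12 (0.18); the remaining lags stay at or below 0.08.
The dominant spike at lag 4 indicates a seasonal period of 4.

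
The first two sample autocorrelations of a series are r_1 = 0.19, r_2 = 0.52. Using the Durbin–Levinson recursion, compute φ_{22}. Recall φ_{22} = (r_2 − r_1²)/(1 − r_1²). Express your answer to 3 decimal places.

φ_{22} = (r_2 − r_1²) / (1 − r_1²)
r_1² = (0.19)² = 0.0361
Numerator = 0.52 − 0.0361 = 0.4839; denominator = 1 − 0.0361 = 0.9639
φ_{22} = 0.4839 / 0.9639 = 0.502

0.502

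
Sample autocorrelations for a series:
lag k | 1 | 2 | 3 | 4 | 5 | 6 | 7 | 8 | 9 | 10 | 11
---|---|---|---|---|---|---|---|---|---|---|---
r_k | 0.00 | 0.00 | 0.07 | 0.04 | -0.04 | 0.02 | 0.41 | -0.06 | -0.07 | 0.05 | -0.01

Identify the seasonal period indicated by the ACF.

The largest autocorrelation is r_7 = 0.41; the remaining lags stay at or below 0.07.
The dominant spike at lag 7 indicates a seasonal period of 7.

7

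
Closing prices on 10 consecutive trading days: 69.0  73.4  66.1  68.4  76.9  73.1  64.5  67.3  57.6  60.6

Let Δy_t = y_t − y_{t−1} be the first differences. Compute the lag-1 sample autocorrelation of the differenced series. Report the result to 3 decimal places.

-0.366

First differences Δy: 4.4, -7.3, 2.3, 8.5, -3.8, -8.6, 2.8, -9.7, 3.0
Mean of differences = -0.9333
Numerator Σ(Δy_t−Δȳ)(Δy_{t+1}−Δȳ) = -124.9378
Denominator Σ(Δy_t−Δȳ)² = 341.6800
r_1(Δy) = -124.9378 / 341.6800 = -0.366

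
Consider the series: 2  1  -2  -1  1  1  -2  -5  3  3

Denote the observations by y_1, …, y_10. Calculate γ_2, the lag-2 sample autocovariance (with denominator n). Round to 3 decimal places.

-3.522

Mean ȳ = (2 + 1 − 2 − 1 + 1 + 1 − 2 − 5 + 3 + 3)/10 = 0.1000
Σ_{t=1}^{8}(y_t−ȳ)(y_{t+2}−ȳ) = -35.2200
γ_2 = -35.2200 / 10 = -3.522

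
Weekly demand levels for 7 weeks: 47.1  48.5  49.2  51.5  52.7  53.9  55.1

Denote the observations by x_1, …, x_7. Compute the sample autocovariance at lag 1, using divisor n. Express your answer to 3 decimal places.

4.412

Mean x̄ = (47.1 + 48.5 + 49.2 + 51.5 + 52.7 + 53.9 + 55.1)/7 = 51.1429
Σ_{t=1}^{6}(x_t−x̄)(x_{t+1}−x̄) = 30.8853
γ_1 = 30.8853 / 7 = 4.412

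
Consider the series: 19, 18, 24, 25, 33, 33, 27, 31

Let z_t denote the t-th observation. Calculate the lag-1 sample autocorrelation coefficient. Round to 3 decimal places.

0.526

Mean z̄ = (19 + 18 + 24 + 25 + 33 + 33 + 27 + 31)/8 = 26.2500
Deviations from mean: -7.2500, -8.2500, -2.2500, -1.2500, 6.7500, 6.7500, 0.7500, 4.7500
Σ(z_t−z̄)(z_{t+1}−z̄) = (59.8125) + (18.5625) + (2.8125) + (-8.4375) + (45.5625) + (5.0625) + (3.5625) = 126.9375
Denominator Σ(z_t−z̄)² = 241.5000
r_1 = 126.9375 / 241.5000 = 0.526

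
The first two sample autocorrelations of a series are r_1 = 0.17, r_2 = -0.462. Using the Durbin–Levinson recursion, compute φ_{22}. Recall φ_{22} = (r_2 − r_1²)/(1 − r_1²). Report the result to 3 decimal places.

-0.506

φ_{22} = (r_2 − r_1²) / (1 − r_1²)
r_1² = (0.17)² = 0.0289
Numerator = -0.462 − 0.0289 = -0.4909; denominator = 1 − 0.0289 = 0.9711
φ_{22} = -0.4909 / 0.9711 = -0.506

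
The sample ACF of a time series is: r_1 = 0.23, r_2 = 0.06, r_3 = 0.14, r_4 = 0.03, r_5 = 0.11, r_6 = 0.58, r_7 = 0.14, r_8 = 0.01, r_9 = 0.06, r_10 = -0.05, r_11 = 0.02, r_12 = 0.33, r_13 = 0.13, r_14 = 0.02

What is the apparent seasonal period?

The largest autocorrelation is r_6 = 0.58, with a weaker echo at lag 12 (0.33); the remaining lags stay at or below 0.23. The elevated value at lag 1 (0.23), dropping to 0.06 at lag 2, reflects decaying short-term dependence rather than seasonality.
The dominant spike at lag 6 indicates a seasonal period of 6.

6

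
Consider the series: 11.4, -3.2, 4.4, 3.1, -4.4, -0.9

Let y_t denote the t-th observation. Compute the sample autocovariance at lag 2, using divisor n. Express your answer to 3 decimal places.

Mean ȳ = (11.4 − 3.2 + 4.4 + 3.1 − 4.4 − 0.9)/6 = 1.7333
Σ_{t=1}^{4}(y_t−ȳ)(y_{t+2}−ȳ) = -0.9189
γ_2 = -0.9189 / 6 = -0.153

-0.153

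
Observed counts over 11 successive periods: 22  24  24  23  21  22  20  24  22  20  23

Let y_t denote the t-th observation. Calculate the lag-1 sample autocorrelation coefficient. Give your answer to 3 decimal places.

Mean ȳ = (22 + 24 + 24 + 23 + 21 + 22 + 20 + 24 + 22 + 20 + 23)/11 = 22.2727
Numerator Σ_{t=1}^{10}(y_t−ȳ)(y_{t+1}−ȳ) = -1.6198
Denominator Σ(y_t−ȳ)² = 22.1818
r_1 = -1.6198 / 22.1818 = -0.073

-0.073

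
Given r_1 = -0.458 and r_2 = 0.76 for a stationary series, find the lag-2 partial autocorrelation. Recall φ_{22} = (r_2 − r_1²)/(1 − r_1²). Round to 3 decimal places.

φ_{22} = (r_2 − r_1²) / (1 − r_1²)
r_1² = (-0.458)² = 0.209764
Numerator = 0.76 − 0.2098 = 0.5502; denominator = 1 − 0.2098 = 0.7902
φ_{22} = 0.5502 / 0.7902 = 0.696

0.696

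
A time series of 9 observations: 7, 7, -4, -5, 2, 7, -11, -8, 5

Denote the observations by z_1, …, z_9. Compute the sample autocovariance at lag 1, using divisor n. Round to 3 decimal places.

Mean z̄ = (7 + 7 − 4 − 5 + 2 + 7 − 11 − 8 + 5)/9 = 0.0000
Σ_{t=1}^{8}(z_t−z̄)(z_{t+1}−z̄) = 16.0000
γ_1 = 16.0000 / 9 = 1.778

1.778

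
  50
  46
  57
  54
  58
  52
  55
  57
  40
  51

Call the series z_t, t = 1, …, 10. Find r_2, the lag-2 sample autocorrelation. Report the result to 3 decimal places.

Mean z̄ = (50 + 46 + 57 + 54 + 58 + 52 + 55 + 57 + 40 + 51)/10 = 52.0000
Numerator Σ_{t=1}^{8}(z_t−z̄)(z_{t+2}−z̄) = -15.0000
Denominator Σ(z_t−z̄)² = 284.0000
r_2 = -15.0000 / 284.0000 = -0.053

-0.053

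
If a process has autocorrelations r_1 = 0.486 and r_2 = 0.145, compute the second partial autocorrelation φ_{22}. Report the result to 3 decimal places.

φ_{22} = (r_2 − r_1²) / (1 − r_1²)
r_1² = (0.486)² = 0.236196
Numerator = 0.145 − 0.2362 = -0.0912; denominator = 1 − 0.2362 = 0.7638
φ_{22} = -0.0912 / 0.7638 = -0.119

-0.119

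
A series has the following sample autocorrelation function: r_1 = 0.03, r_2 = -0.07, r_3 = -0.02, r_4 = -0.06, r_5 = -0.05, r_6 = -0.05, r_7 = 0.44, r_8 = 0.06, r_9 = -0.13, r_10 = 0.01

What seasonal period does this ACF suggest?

The largest autocorrelation is r_7 = 0.44; the remaining lags stay at or below 0.06.
The dominant spike at lag 7 indicates a seasonal period of 7.

7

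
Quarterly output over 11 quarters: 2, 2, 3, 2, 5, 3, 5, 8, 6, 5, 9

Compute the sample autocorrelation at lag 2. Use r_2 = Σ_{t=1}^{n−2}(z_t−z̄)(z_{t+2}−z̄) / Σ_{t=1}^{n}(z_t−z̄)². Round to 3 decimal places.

0.293

Mean z̄ = (2 + 2 + 3 + 2 + 5 + 3 + 5 + 8 + 6 + 5 + 9)/11 = 4.5455
Numerator Σ_{t=1}^{9}(z_t−z̄)(z_{t+2}−z̄) = 17.2231
Denominator Σ(z_t−z̄)² = 58.7273
r_2 = 17.2231 / 58.7273 = 0.293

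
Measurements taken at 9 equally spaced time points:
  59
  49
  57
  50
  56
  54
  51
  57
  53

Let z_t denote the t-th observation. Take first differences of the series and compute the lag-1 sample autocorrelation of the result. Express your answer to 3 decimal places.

First differences Δz: -10, 8, -7, 6, -2, -3, 6, -4
Mean of differences = -0.7500
Numerator Σ(Δz_t−Δz̄)(Δz_{t+1}−Δz̄) = -220.5625
Denominator Σ(Δz_t−Δz̄)² = 309.5000
r_1(Δz) = -220.5625 / 309.5000 = -0.713

-0.713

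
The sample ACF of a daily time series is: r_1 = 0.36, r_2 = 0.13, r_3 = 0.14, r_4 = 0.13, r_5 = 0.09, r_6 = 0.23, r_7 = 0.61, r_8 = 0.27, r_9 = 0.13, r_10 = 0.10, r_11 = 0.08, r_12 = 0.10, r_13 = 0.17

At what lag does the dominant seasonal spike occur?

7

The largest autocorrelation is r_7 = 0.61; the remaining lags stay at or below 0.36. The elevated value at lag 1 (0.36), dropping to 0.13 at lag 2, reflects decaying short-term dependence rather than seasonality.
The dominant spike at lag 7 indicates a seasonal period of 7.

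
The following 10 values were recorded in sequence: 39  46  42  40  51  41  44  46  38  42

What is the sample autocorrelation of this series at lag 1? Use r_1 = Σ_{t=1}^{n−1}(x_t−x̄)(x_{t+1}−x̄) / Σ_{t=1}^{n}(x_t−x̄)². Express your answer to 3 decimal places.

Mean x̄ = (39 + 46 + 42 + 40 + 51 + 41 + 44 + 46 + 38 + 42)/10 = 42.9000
Numerator Σ_{t=1}^{9}(x_t−x̄)(x_{t+1}−x̄) = -60.6100
Denominator Σ(x_t−x̄)² = 138.9000
r_1 = -60.6100 / 138.9000 = -0.436

-0.436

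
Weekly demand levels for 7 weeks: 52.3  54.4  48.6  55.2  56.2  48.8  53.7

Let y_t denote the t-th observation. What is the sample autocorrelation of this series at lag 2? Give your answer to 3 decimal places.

-0.271

Mean ȳ = (52.3 + 54.4 + 48.6 + 55.2 + 56.2 + 48.8 + 53.7)/7 = 52.7429
Deviations from mean: -0.4429, 1.6571, -4.1429, 2.4571, 3.4571, -3.9429, 0.9571
Numerator Σ_{t=1}^{5}(y_t−ȳ)(y_{t+2}−ȳ) = -14.7951
Denominator Σ(y_t−ȳ)² = 54.5571
r_2 = -14.7951 / 54.5571 = -0.271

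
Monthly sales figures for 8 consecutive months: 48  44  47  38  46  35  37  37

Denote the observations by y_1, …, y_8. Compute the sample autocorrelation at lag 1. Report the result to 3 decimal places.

0.079

Mean ȳ = (48 + 44 + 47 + 38 + 46 + 35 + 37 + 37)/8 = 41.5000
Deviations from mean: 6.5000, 2.5000, 5.5000, -3.5000, 4.5000, -6.5000, -4.5000, -4.5000
Numerator Σ_{t=1}^{7}(y_t−ȳ)(y_{t+1}−ȳ) = 15.2500
Denominator Σ(y_t−ȳ)² = 194.0000
r_1 = 15.2500 / 194.0000 = 0.079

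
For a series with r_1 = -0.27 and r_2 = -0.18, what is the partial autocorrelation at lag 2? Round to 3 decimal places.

φ_{22} = (r_2 − r_1²) / (1 − r_1²)
r_1² = (-0.27)² = 0.0729
Numerator = -0.18 − 0.0729 = -0.2529; denominator = 1 − 0.0729 = 0.9271
φ_{22} = -0.2529 / 0.9271 = -0.273

-0.273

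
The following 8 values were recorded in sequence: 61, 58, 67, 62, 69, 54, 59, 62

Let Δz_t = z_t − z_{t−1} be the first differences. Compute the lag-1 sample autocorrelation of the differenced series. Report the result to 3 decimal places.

-0.644

First differences Δz: -3, 9, -5, 7, -15, 5, 3
Mean of differences = 0.1429
Numerator Σ(Δz_t−Δz̄)(Δz_{t+1}−Δz̄) = -272.1633
Denominator Σ(Δz_t−Δz̄)² = 422.8571
r_1(Δz) = -272.1633 / 422.8571 = -0.644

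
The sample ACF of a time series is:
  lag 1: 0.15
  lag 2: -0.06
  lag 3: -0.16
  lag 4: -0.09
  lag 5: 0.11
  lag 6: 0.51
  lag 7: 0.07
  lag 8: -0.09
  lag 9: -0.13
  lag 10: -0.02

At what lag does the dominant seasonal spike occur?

The largest autocorrelation is r_6 = 0.51; the remaining lags stay at or below 0.15.
The dominant spike at lag 6 indicates a seasonal period of 6.

6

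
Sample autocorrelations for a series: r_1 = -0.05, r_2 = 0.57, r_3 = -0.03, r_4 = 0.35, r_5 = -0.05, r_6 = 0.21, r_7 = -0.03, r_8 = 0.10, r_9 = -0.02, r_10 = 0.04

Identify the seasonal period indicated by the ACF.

The largest autocorrelation is r_2 = 0.57, with weaker echoes at lags 4 (0.35) and 6 (0.21); the remaining lags stay at or below 0.10.
The dominant spike at lag 2 indicates a seasonal period of 2.

2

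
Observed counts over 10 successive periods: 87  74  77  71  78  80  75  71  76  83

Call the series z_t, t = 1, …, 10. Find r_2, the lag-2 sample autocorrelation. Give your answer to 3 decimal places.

Mean z̄ = (87 + 74 + 77 + 71 + 78 + 80 + 75 + 71 + 76 + 83)/10 = 77.2000
Numerator Σ_{t=1}^{8}(z_t−z̄)(z_{t+2}−z̄) = -52.0800
Denominator Σ(z_t−z̄)² = 231.6000
r_2 = -52.0800 / 231.6000 = -0.225

-0.225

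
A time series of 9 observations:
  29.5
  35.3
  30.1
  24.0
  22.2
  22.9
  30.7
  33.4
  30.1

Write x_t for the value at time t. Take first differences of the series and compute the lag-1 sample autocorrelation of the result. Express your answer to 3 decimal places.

0.161

First differences Δx: 5.8, -5.2, -6.1, -1.8, 0.7, 7.8, 2.7, -3.3
Mean of differences = 0.0750
Numerator Σ(Δx_t−Δx̄)(Δx_{t+1}−Δx̄) = 29.0269
Denominator Σ(Δx_t−Δx̄)² = 180.5950
r_1(Δx) = 29.0269 / 180.5950 = 0.161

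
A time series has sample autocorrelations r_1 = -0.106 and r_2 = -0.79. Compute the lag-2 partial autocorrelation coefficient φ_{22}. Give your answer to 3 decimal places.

-0.810

φ_{22} = (r_2 − r_1²) / (1 − r_1²)
r_1² = (-0.106)² = 0.011236
Numerator = -0.79 − 0.0112 = -0.8012; denominator = 1 − 0.0112 = 0.9888
φ_{22} = -0.8012 / 0.9888 = -0.810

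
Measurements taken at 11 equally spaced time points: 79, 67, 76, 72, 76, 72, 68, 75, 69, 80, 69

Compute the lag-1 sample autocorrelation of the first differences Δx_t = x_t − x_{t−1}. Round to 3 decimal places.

First differences Δx: -12, 9, -4, 4, -4, -4, 7, -6, 11, -11
Mean of differences = -1.0000
Numerator Σ(Δx_t−Δx̄)(Δx_{t+1}−Δx̄) = -405.0000
Denominator Σ(Δx_t−Δx̄)² = 606.0000
r_1(Δx) = -405.0000 / 606.0000 = -0.668

-0.668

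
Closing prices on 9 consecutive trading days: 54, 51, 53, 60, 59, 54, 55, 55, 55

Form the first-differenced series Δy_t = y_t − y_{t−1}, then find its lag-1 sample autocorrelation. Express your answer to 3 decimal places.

0.005

First differences Δy: -3, 2, 7, -1, -5, 1, 0, 0
Mean of differences = 0.1250
Numerator Σ(Δy_t−Δȳ)(Δy_{t+1}−Δȳ) = 0.4844
Denominator Σ(Δy_t−Δȳ)² = 88.8750
r_1(Δy) = 0.4844 / 88.8750 = 0.005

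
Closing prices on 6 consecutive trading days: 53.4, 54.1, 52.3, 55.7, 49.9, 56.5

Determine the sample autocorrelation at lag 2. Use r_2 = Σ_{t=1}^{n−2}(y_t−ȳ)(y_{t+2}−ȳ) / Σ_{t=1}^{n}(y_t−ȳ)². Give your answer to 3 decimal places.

Mean ȳ = (53.4 + 54.1 + 52.3 + 55.7 + 49.9 + 56.5)/6 = 53.6500
Deviations from mean: -0.2500, 0.4500, -1.3500, 2.0500, -3.7500, 2.8500
Numerator Σ_{t=1}^{4}(y_t−ȳ)(y_{t+2}−ȳ) = 12.1650
Denominator Σ(y_t−ȳ)² = 28.4750
r_2 = 12.1650 / 28.4750 = 0.427

0.427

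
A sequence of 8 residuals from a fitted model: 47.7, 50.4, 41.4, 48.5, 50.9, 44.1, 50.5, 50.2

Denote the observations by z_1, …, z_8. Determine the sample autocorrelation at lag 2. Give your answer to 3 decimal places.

-0.231

Mean z̄ = (47.7 + 50.4 + 41.4 + 48.5 + 50.9 + 44.1 + 50.5 + 50.2)/8 = 47.9625
Deviations from mean: -0.2625, 2.4375, -6.5625, 0.5375, 2.9375, -3.8625, 2.5375, 2.2375
Numerator Σ_{t=1}^{6}(z_t−z̄)(z_{t+2}−z̄) = -19.5091
Denominator Σ(z_t−z̄)² = 84.3588
r_2 = -19.5091 / 84.3588 = -0.231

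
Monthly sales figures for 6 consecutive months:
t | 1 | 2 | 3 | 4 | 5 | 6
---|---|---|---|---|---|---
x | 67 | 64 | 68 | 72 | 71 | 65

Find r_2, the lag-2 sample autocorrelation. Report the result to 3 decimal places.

Mean x̄ = (67 + 64 + 68 + 72 + 71 + 65)/6 = 67.8333
Σ(x_t−x̄)(x_{t+2}−x̄) = (-0.1389) + (-15.9722) + (0.5278) + (-11.8056) = -27.3889
Denominator Σ(x_t−x̄)² = 50.8333
r_2 = -27.3889 / 50.8333 = -0.539

-0.539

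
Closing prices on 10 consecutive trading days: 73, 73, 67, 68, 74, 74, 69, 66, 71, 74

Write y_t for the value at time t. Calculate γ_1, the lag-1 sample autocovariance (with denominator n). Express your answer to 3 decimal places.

Mean ȳ = (73 + 73 + 67 + 68 + 74 + 74 + 69 + 66 + 71 + 74)/10 = 70.9000
Σ_{t=1}^{9}(y_t−ȳ)(y_{t+1}−ȳ) = 11.3900
γ_1 = 11.3900 / 10 = 1.139

1.139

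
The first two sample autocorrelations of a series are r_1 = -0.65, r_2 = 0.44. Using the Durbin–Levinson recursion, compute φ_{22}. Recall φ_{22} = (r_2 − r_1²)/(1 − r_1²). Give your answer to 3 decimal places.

φ_{22} = (r_2 − r_1²) / (1 − r_1²)
r_1² = (-0.65)² = 0.4225
Numerator = 0.44 − 0.4225 = 0.0175; denominator = 1 − 0.4225 = 0.5775
φ_{22} = 0.0175 / 0.5775 = 0.030

0.030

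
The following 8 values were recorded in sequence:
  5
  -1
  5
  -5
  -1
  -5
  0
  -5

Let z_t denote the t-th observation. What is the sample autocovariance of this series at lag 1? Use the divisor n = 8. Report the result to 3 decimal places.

Mean z̄ = (5 − 1 + 5 − 5 − 1 − 5 + 0 − 5)/8 = -0.8750
Σ_{t=1}^{7}(z_t−z̄)(z_{t+1}−z̄) = -31.8906
γ_1 = -31.8906 / 8 = -3.986

-3.986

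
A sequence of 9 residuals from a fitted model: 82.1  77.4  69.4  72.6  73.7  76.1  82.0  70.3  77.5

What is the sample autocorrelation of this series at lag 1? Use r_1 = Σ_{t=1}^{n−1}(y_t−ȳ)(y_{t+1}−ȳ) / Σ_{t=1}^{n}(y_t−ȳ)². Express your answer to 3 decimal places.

Mean ȳ = (82.1 + 77.4 + 69.4 + 72.6 + 73.7 + 76.1 + 82.0 + 70.3 + 77.5)/9 = 75.6778
Numerator Σ_{t=1}^{8}(y_t−ȳ)(y_{t+1}−ȳ) = -16.3072
Denominator Σ(y_t−ȳ)² = 169.3956
r_1 = -16.3072 / 169.3956 = -0.096

-0.096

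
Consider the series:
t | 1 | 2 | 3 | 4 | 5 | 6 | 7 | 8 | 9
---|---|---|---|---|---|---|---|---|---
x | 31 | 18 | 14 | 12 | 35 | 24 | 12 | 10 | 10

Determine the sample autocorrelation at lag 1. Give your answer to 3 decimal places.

Mean x̄ = (31 + 18 + 14 + 12 + 35 + 24 + 12 + 10 + 10)/9 = 18.4444
Numerator Σ_{t=1}^{8}(x_t−x̄)(x_{t+1}−x̄) = 100.2469
Denominator Σ(x_t−x̄)² = 708.2222
r_1 = 100.2469 / 708.2222 = 0.142

0.142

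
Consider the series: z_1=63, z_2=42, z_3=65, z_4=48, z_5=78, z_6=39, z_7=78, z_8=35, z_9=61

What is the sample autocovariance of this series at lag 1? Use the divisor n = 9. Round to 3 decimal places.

Mean z̄ = (63 + 42 + 65 + 48 + 78 + 39 + 78 + 35 + 61)/9 = 56.5556
Σ_{t=1}^{8}(z_t−z̄)(z_{t+1}−z̄) = -1783.4198
γ_1 = -1783.4198 / 9 = -198.158

-198.158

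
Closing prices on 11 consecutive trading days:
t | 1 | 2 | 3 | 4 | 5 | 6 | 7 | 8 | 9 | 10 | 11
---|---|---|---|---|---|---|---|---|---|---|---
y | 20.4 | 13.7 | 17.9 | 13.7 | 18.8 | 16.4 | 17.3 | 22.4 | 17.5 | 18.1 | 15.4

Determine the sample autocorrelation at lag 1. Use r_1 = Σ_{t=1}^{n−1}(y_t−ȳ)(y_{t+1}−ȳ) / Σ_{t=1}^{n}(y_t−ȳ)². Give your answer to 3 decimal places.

Mean ȳ = (20.4 + 13.7 + 17.9 + 13.7 + 18.8 + 16.4 + 17.3 + 22.4 + 17.5 + 18.1 + 15.4)/11 = 17.4182
Numerator Σ_{t=1}^{10}(y_t−ȳ)(y_{t+1}−ȳ) = -22.5958
Denominator Σ(y_t−ȳ)² = 69.0964
r_1 = -22.5958 / 69.0964 = -0.327

-0.327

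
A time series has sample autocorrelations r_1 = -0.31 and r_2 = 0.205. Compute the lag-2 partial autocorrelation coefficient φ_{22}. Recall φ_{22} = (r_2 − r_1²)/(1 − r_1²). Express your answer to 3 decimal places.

0.120

φ_{22} = (r_2 − r_1²) / (1 − r_1²)
r_1² = (-0.31)² = 0.0961
Numerator = 0.205 − 0.0961 = 0.1089; denominator = 1 − 0.0961 = 0.9039
φ_{22} = 0.1089 / 0.9039 = 0.120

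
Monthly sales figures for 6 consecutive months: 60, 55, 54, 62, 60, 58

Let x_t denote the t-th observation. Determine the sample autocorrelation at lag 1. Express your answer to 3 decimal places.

Mean x̄ = (60 + 55 + 54 + 62 + 60 + 58)/6 = 58.1667
Deviations from mean: 1.8333, -3.1667, -4.1667, 3.8333, 1.8333, -0.1667
Σ(x_t−x̄)(x_{t+1}−x̄) = (-5.8056) + (13.1944) + (-15.9722) + (7.0278) + (-0.3056) = -1.8611
Denominator Σ(x_t−x̄)² = 48.8333
r_1 = -1.8611 / 48.8333 = -0.038

-0.038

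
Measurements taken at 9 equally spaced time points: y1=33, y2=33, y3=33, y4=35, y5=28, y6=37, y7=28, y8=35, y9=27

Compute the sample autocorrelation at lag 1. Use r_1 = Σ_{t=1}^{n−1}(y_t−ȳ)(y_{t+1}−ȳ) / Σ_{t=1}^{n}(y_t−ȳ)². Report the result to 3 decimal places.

Mean ȳ = (33 + 33 + 33 + 35 + 28 + 37 + 28 + 35 + 27)/9 = 32.1111
Numerator Σ_{t=1}^{8}(y_t−ȳ)(y_{t+1}−ȳ) = -74.5679
Denominator Σ(y_t−ȳ)² = 102.8889
r_1 = -74.5679 / 102.8889 = -0.725

-0.725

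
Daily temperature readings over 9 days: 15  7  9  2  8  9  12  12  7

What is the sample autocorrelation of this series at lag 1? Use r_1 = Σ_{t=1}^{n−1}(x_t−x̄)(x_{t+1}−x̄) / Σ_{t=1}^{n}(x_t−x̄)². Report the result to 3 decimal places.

-0.018

Mean x̄ = (15 + 7 + 9 + 2 + 8 + 9 + 12 + 12 + 7)/9 = 9.0000
Numerator Σ_{t=1}^{8}(x_t−x̄)(x_{t+1}−x̄) = -2.0000
Denominator Σ(x_t−x̄)² = 112.0000
r_1 = -2.0000 / 112.0000 = -0.018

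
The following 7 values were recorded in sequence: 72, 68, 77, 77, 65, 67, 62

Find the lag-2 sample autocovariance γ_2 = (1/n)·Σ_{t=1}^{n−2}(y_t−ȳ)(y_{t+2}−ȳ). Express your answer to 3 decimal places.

-1.942

Mean ȳ = (72 + 68 + 77 + 77 + 65 + 67 + 62)/7 = 69.7143
Deviations: 2.2857, -1.7143, 7.2857, 7.2857, -4.7143, -2.7143, -7.7143
Σ_{t=1}^{5}(y_t−ȳ)(y_{t+2}−ȳ) = -13.5918
γ_2 = -13.5918 / 7 = -1.942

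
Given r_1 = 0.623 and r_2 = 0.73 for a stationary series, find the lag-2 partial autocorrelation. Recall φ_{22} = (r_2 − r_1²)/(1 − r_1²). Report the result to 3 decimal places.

0.559

φ_{22} = (r_2 − r_1²) / (1 − r_1²)
r_1² = (0.623)² = 0.388129
Numerator = 0.73 − 0.3881 = 0.3419; denominator = 1 − 0.3881 = 0.6119
φ_{22} = 0.3419 / 0.6119 = 0.559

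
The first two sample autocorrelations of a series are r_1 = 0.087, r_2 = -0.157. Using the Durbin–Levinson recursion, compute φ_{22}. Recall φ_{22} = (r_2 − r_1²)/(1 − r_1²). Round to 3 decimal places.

-0.166

φ_{22} = (r_2 − r_1²) / (1 − r_1²)
r_1² = (0.087)² = 0.007569
Numerator = -0.157 − 0.0076 = -0.1646; denominator = 1 − 0.0076 = 0.9924
φ_{22} = -0.1646 / 0.9924 = -0.166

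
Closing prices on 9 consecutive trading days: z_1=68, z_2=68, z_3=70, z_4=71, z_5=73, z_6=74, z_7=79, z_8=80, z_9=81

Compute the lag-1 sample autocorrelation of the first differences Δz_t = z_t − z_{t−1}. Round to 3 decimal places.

First differences Δz: 0, 2, 1, 2, 1, 5, 1, 1
Mean of differences = 1.6250
Numerator Σ(Δz_t−Δz̄)(Δz_{t+1}−Δz̄) = -5.1406
Denominator Σ(Δz_t−Δz̄)² = 15.8750
r_1(Δz) = -5.1406 / 15.8750 = -0.324

-0.324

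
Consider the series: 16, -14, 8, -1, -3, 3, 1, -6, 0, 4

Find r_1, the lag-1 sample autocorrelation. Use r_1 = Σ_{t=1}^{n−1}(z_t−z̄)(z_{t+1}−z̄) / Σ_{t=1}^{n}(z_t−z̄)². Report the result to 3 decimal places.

-0.592

Mean z̄ = (16 − 14 + 8 − 1 − 3 + 3 + 1 − 6 + 0 + 4)/10 = 0.8000
Numerator Σ_{t=1}^{9}(z_t−z̄)(z_{t+1}−z̄) = -344.0400
Denominator Σ(z_t−z̄)² = 581.6000
r_1 = -344.0400 / 581.6000 = -0.592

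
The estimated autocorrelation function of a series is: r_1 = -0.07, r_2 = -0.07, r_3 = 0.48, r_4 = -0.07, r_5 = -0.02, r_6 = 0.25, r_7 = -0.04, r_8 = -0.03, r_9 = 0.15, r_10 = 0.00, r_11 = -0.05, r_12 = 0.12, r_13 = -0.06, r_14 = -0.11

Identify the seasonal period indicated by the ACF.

3

The largest autocorrelation is r_3 = 0.48, with weaker echoes at lags 6 (0.25) and 9 (0.15); the remaining lags stay at or below 0.12.
The dominant spike at lag 3 indicates a seasonal period of 3.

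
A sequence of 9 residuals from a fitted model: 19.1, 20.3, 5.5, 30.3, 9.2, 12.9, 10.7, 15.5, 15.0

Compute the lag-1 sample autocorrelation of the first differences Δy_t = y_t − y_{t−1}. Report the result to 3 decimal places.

First differences Δy: 1.2, -14.8, 24.8, -21.1, 3.7, -2.2, 4.8, -0.5
Mean of differences = -0.5125
Numerator Σ(Δy_t−Δȳ)(Δy_{t+1}−Δȳ) = -1009.9727
Denominator Σ(Δy_t−Δȳ)² = 1320.4488
r_1(Δy) = -1009.9727 / 1320.4488 = -0.765

-0.765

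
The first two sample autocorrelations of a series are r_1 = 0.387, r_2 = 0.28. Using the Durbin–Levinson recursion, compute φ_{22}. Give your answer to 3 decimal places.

φ_{22} = (r_2 − r_1²) / (1 − r_1²)
r_1² = (0.387)² = 0.149769
Numerator = 0.28 − 0.1498 = 0.1302; denominator = 1 − 0.1498 = 0.8502
φ_{22} = 0.1302 / 0.8502 = 0.153

0.153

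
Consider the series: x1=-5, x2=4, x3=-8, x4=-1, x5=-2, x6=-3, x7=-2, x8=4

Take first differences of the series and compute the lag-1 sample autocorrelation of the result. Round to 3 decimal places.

-0.620

First differences Δx: 9, -12, 7, -1, -1, 1, 6
Mean of differences = 1.2857
Numerator Σ(Δx_t−Δx̄)(Δx_{t+1}−Δx̄) = -186.9388
Denominator Σ(Δx_t−Δx̄)² = 301.4286
r_1(Δx) = -186.9388 / 301.4286 = -0.620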